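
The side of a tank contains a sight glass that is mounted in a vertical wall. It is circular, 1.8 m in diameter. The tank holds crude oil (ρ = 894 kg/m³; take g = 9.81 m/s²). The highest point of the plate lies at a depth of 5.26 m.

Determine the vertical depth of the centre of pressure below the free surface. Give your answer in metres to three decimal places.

γ = ρg = 894 × 9.81 / 1000 = 8.77014 kN/m³.
The centroid is at the centre, 0.9 m below the top of the plate, so the centroid depth is h_c = 5.26 + 0.9 = 6.16 m.
A = π(0.9)² = 2.54469 m².
Resultant F = γ·h_c·A = 8.77014 × 6.16 × 2.54469 = 137.474 kN.
I_c = πr⁴/4 = π × 0.9⁴/4 = 0.5153 m⁴.
Centre of pressure: y_p = y_c + I_c/(y_c·A) = 6.16 + 0.5153/(6.16 × 2.54469) = 6.16 + 0.0328734 = 6.19287 m along the plane.

h_p = 6.193 m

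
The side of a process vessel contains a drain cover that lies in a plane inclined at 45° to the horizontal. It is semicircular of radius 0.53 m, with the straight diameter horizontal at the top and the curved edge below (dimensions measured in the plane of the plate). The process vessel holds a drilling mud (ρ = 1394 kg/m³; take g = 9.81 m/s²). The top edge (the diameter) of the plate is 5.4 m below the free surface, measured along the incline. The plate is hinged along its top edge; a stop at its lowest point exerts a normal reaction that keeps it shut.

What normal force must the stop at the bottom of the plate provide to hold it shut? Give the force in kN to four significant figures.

P ≈ 10.34 kN

γ = ρg = 1394 × 9.81 / 1000 = 13.67514 kN/m³.
Let θ = 45° be the plate's angle to the horizontal; measure y along the incline from where the plane meets the free surface. Vertical depth h = y·sinθ with sinθ = 0.707107.
The centroid of a semicircle lies 4r/(3π) = 0.224939 m from the diameter, here below the top edge, so y_c = 5.4 + 0.224939 = 5.62494 m and h_c = 5.62494 × 0.707107 = 3.97743 m.
A = πr²/2 = π × 0.53²/2 = 0.441237 m².
Resultant F = γ·h_c·A = 13.67514 × 3.97743 × 0.441237 = 23.9997 kN.
I_c = (π/8 − 8/(9π))·r⁴ = 0.109757 × 0.53⁴ = 0.00866036 m⁴.
Centre of pressure: y_p = y_c + I_c/(y_c·A) = 5.62494 + 0.00866036/(5.62494 × 0.441237) = 5.62494 + 0.00348936 = 5.62843 m along the plane.
The resultant acts 0.224939 + 0.00348936 = 0.228428 m (along the plate) below the hinge at the top edge, so the moment about the hinge is M = F × 0.228428 = 23.9997 × 0.228428 = 5.4822 kN·m.
A normal force at the bottom, 0.53 m from the hinge, must supply this moment: P = 5.4822/0.53 = 10.3438 kN.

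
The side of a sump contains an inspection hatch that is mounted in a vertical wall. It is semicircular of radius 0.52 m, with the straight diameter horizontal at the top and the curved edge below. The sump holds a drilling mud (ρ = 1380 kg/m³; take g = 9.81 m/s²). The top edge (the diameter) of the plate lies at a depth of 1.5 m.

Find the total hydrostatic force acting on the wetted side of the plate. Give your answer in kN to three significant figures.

F ≈ 9.89 kN

γ = ρg = 1380 × 9.81 / 1000 = 13.5378 kN/m³.
The centroid of a semicircle lies 4r/(3π) = 0.220695 m from the diameter, here below the top edge, so the centroid depth is h_c = 1.5 + 0.220695 = 1.7207 m.
A = πr²/2 = π × 0.52²/2 = 0.424743 m².
Resultant F = γ·h_c·A = 13.5378 × 1.7207 × 0.424743 = 9.89417 kN.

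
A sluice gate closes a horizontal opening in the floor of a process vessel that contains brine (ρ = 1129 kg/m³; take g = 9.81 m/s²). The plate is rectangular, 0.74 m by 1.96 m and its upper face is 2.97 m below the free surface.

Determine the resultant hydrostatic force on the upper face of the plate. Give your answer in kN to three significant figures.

F ≈ 47.7 kN

γ = ρg = 1129 × 9.81 / 1000 = 11.07549 kN/m³.
The plate is horizontal, so pressure is uniform at p = γ·h = 11.07549 × 2.97 = 32.8942 kN/m².
A = 0.74 × 1.96 = 1.4504 m².
F = p·A = 32.8942 × 1.4504 = 47.7097 kN.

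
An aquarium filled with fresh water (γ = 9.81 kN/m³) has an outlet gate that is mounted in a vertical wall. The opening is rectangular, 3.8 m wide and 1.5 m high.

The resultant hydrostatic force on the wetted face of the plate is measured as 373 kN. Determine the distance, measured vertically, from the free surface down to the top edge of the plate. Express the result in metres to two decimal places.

γ = 9.81 kN/m³.
A = 3.8 × 1.5 = 5.7 m².
From F = γ·h_c·A, the centroid depth is h_c = 373/(9.81 × 5.7) = 6.6706 m.
The centroid lies 1.5/2 = 0.75 m below the top edge, so the top edge sits at h_top = 6.6706 − 0.75 = 5.9206 m below the surface.

d_top ≈ 5.92 m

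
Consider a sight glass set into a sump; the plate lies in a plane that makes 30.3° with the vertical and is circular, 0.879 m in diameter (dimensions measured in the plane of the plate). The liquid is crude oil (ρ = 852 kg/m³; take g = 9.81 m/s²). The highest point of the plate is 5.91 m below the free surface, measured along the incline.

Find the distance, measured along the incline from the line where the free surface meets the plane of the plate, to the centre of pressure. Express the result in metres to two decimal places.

y_p = 6.36 m

γ = ρg = 852 × 9.81 / 1000 = 8.35812 kN/m³.
The plate makes 30.3° with the vertical, i.e. θ = 90° − 30.3° = 59.7° to the horizontal. Measuring y along the incline from the free-surface line, vertical depth h = y·sinθ with sinθ = 0.863396.
The centroid is at the centre, 0.4395 m below the top of the plate, so y_c = 5.91 + 0.4395 = 6.3495 m and h_c = 6.3495 × 0.863396 = 5.48213 m.
A = π(0.4395)² = 0.606831 m².
Resultant F = γ·h_c·A = 8.35812 × 5.48213 × 0.606831 = 27.8052 kN.
I_c = πr⁴/4 = π × 0.4395⁴/4 = 0.0293039 m⁴.
Centre of pressure: y_p = y_c + I_c/(y_c·A) = 6.3495 + 0.0293039/(6.3495 × 0.606831) = 6.3495 + 0.00760533 = 6.35711 m along the plane.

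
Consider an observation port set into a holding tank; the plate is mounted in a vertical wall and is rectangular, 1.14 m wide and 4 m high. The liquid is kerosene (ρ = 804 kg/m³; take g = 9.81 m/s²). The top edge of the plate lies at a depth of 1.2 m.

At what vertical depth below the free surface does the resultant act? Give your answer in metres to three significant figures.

γ = ρg = 804 × 9.81 / 1000 = 7.88724 kN/m³.
The centroid lies 4/2 = 2 m below the top edge, so the centroid depth is h_c = 1.2 + 2 = 3.2 m.
A = 1.14 × 4 = 4.56 m².
Resultant F = γ·h_c·A = 7.88724 × 3.2 × 4.56 = 115.091 kN.
I_c = b·h³/12 = 1.14 × 4³/12 = 6.08 m⁴.
Centre of pressure: y_p = y_c + I_c/(y_c·A) = 3.2 + 6.08/(3.2 × 4.56) = 3.2 + 0.416667 = 3.61667 m along the plane.

h_p = 3.62 m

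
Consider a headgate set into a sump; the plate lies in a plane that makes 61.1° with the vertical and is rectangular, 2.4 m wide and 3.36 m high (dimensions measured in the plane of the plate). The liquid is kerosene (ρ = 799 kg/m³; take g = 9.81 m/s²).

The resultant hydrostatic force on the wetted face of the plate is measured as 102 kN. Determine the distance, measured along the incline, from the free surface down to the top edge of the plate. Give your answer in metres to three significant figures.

y_top ≈ 1.66 m

γ = ρg = 799 × 9.81 / 1000 = 7.83819 kN/m³.
A = 2.4 × 3.36 = 8.064 m².
From F = γ·h_c·A, the centroid depth is h_c = 102/(7.83819 × 8.064) = 1.61374 m.
The plate makes 61.1° with the vertical, i.e. θ = 90° − 61.1° = 28.9° to the horizontal. Measuring y along the incline from the free-surface line, vertical depth h = y·sinθ with sinθ = 0.483282.
Along the incline, y_c = h_c/sinθ = 1.61374/0.483282 = 3.33913 m.
The centroid lies 3.36/2 = 1.68 m below the top edge, so the top edge sits at y_top = 3.33913 − 1.68 = 1.65913 m along the incline.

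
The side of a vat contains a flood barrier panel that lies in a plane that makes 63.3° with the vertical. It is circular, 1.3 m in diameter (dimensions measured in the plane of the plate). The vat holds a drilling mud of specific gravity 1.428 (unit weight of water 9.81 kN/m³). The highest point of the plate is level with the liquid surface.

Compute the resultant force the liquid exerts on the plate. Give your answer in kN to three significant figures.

F ≈ 5.43 kN

γ = 1.428 × 9.81 = 14.00868 kN/m³.
The plate makes 63.3° with the vertical, i.e. θ = 90° − 63.3° = 26.7° to the horizontal. Measuring y along the incline from the free-surface line, vertical depth h = y·sinθ with sinθ = 0.449319.
The centroid is at the centre, 0.65 m below the top of the plate, so y_c = 0.65 m and h_c = 0.65 × 0.449319 = 0.292057 m.
A = π(0.65)² = 1.32732 m².
Resultant F = γ·h_c·A = 14.00868 × 0.292057 × 1.32732 = 5.43051 kN.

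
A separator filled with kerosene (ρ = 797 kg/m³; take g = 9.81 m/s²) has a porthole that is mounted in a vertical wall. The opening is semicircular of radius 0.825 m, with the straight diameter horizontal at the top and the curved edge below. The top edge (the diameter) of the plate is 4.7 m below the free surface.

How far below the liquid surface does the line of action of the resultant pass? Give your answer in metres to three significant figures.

h_p = 5.06 m

γ = ρg = 797 × 9.81 / 1000 = 7.81857 kN/m³.
The centroid of a semicircle lies 4r/(3π) = 0.350141 m from the diameter, here below the top edge, so the centroid depth is h_c = 4.7 + 0.350141 = 5.05014 m.
A = πr²/2 = π × 0.825²/2 = 1.06912 m².
Resultant F = γ·h_c·A = 7.81857 × 5.05014 × 1.06912 = 42.2141 kN.
I_c = (π/8 − 8/(9π))·r⁴ = 0.109757 × 0.825⁴ = 0.050845 m⁴.
Centre of pressure: y_p = y_c + I_c/(y_c·A) = 5.05014 + 0.050845/(5.05014 × 1.06912) = 5.05014 + 0.00941713 = 5.05956 m along the plane.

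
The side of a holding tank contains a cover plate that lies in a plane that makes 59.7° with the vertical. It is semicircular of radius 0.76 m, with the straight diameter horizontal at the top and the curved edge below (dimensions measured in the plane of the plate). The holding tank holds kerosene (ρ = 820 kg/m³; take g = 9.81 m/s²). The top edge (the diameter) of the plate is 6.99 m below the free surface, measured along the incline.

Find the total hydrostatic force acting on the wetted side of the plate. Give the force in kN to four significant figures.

F ≈ 26.93 kN

γ = ρg = 820 × 9.81 / 1000 = 8.0442 kN/m³.
The plate makes 59.7° with the vertical, i.e. θ = 90° − 59.7° = 30.3° to the horizontal. Measuring y along the incline from the free-surface line, vertical depth h = y·sinθ with sinθ = 0.504528.
The centroid of a semicircle lies 4r/(3π) = 0.322554 m from the diameter, here below the top edge, so y_c = 6.99 + 0.322554 = 7.31255 m and h_c = 7.31255 × 0.504528 = 3.68939 m.
A = πr²/2 = π × 0.76²/2 = 0.907292 m².
Resultant F = γ·h_c·A = 8.0442 × 3.68939 × 0.907292 = 26.9268 kN.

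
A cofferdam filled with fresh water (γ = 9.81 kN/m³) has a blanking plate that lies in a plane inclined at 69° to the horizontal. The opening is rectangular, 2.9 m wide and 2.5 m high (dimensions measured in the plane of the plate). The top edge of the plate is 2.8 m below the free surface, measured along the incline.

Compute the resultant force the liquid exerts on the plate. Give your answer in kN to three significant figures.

γ = 9.81 kN/m³.
Let θ = 69° be the plate's angle to the horizontal; measure y along the incline from where the plane meets the free surface. Vertical depth h = y·sinθ with sinθ = 0.933580.
The centroid lies 2.5/2 = 1.25 m below the top edge, so y_c = 2.8 + 1.25 = 4.05 m and h_c = 4.05 × 0.933580 = 3.781 m.
A = 2.9 × 2.5 = 7.25 m².
Resultant F = γ·h_c·A = 9.81 × 3.781 × 7.25 = 268.914 kN.

F ≈ 269 kN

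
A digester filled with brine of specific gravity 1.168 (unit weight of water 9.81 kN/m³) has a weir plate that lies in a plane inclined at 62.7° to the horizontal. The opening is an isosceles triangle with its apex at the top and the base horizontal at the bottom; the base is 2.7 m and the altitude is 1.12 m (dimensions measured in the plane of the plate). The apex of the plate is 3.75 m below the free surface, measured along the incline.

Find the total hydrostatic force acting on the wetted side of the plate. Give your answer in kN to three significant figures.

γ = 1.168 × 9.81 = 11.45808 kN/m³.
Let θ = 62.7° be the plate's angle to the horizontal; measure y along the incline from where the plane meets the free surface. Vertical depth h = y·sinθ with sinθ = 0.888617.
With the apex up, the centroid sits 2h/3 = 2 × 1.12/3 = 0.746667 m below the apex, so y_c = 3.75 + 0.746667 = 4.49667 m and h_c = 4.49667 × 0.888617 = 3.99582 m.
A = ½ × 2.7 × 1.12 = 1.512 m².
Resultant F = γ·h_c·A = 11.45808 × 3.99582 × 1.512 = 69.2261 kN.

F ≈ 69.2 kN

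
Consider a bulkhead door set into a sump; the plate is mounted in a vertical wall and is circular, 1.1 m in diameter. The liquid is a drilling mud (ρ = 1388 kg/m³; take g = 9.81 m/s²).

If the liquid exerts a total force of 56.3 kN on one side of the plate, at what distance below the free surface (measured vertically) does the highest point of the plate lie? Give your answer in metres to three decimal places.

γ = ρg = 1388 × 9.81 / 1000 = 13.61628 kN/m³.
A = π(0.55)² = 0.950332 m².
From F = γ·h_c·A, the centroid depth is h_c = 56.3/(13.61628 × 0.950332) = 4.35085 m.
The centroid is at the centre, 0.55 m below the top of the plate, so the highest point sits at h_top = 4.35085 − 0.55 = 3.80085 m below the surface.

d_top ≈ 3.801 m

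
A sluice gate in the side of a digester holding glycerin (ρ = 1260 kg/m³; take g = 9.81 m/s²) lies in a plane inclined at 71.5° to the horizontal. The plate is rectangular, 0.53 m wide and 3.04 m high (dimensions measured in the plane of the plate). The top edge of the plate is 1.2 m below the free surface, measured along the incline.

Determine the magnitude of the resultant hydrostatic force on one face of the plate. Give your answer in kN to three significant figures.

γ = ρg = 1260 × 9.81 / 1000 = 12.3606 kN/m³.
Let θ = 71.5° be the plate's angle to the horizontal; measure y along the incline from where the plane meets the free surface. Vertical depth h = y·sinθ with sinθ = 0.948324.
The centroid lies 3.04/2 = 1.52 m below the top edge, so y_c = 1.2 + 1.52 = 2.72 m and h_c = 2.72 × 0.948324 = 2.57944 m.
A = 0.53 × 3.04 = 1.6112 m².
Resultant F = γ·h_c·A = 12.3606 × 2.57944 × 1.6112 = 51.3706 kN.

F ≈ 51.4 kN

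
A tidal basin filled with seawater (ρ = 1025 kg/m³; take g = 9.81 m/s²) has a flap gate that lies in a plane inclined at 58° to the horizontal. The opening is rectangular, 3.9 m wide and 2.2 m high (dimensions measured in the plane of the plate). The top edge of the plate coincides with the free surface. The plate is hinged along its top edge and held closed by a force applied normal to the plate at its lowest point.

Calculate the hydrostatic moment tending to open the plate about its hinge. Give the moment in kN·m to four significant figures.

γ = ρg = 1025 × 9.81 / 1000 = 10.05525 kN/m³.
Let θ = 58° be the plate's angle to the horizontal; measure y along the incline from where the plane meets the free surface. Vertical depth h = y·sinθ with sinθ = 0.848048.
The centroid lies 2.2/2 = 1.1 m below the top edge, so y_c = 1.1 m and h_c = 1.1 × 0.848048 = 0.932853 m.
A = 3.9 × 2.2 = 8.58 m².
Resultant F = γ·h_c·A = 10.05525 × 0.932853 × 8.58 = 80.481 kN.
I_c = b·h³/12 = 3.9 × 2.2³/12 = 3.4606 m⁴.
Centre of pressure: y_p = y_c + I_c/(y_c·A) = 1.1 + 3.4606/(1.1 × 8.58) = 1.1 + 0.366667 = 1.46667 m along the plane.
The resultant acts 1.1 + 0.366667 = 1.46667 m (along the plate) below the hinge at the top edge, so the moment about the hinge is M = F × 1.46667 = 80.481 × 1.46667 = 118.039 kN·m.

M ≈ 118.0 kN·m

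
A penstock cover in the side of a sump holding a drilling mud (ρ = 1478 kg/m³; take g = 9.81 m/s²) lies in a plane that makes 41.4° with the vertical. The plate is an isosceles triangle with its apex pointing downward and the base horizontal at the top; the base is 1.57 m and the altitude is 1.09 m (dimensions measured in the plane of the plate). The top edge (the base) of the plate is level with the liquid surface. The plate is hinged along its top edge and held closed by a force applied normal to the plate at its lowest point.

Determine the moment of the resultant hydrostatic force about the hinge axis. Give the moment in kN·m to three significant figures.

γ = ρg = 1478 × 9.81 / 1000 = 14.49918 kN/m³.
The plate makes 41.4° with the vertical, i.e. θ = 90° − 41.4° = 48.6° to the horizontal. Measuring y along the incline from the free-surface line, vertical depth h = y·sinθ with sinθ = 0.750111.
With the apex down, the centroid sits h/3 = 1.09/3 = 0.363333 m below the base (the top edge), so y_c = 0.363333 m and h_c = 0.363333 × 0.750111 = 0.27254 m.
A = ½ × 1.57 × 1.09 = 0.85565 m².
Resultant F = γ·h_c·A = 14.49918 × 0.27254 × 0.85565 = 3.38119 kN.
I_c = b·h³/36 = 1.57 × 1.09³/36 = 0.0564777 m⁴.
Centre of pressure: y_p = y_c + I_c/(y_c·A) = 0.363333 + 0.0564777/(0.363333 × 0.85565) = 0.363333 + 0.181667 = 0.545 m along the plane.
The resultant acts 0.363333 + 0.181667 = 0.545 m (along the plate) below the hinge at the top edge, so the moment about the hinge is M = F × 0.545 = 3.38119 × 0.545 = 1.84275 kN·m.

M ≈ 1.84 kN·m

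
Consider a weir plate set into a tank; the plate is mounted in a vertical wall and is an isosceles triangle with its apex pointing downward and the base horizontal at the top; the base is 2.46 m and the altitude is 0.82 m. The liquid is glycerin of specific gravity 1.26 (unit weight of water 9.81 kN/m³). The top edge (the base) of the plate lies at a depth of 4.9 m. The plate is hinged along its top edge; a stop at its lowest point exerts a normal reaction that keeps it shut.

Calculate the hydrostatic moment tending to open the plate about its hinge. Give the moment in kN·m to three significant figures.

M ≈ 18.1 kN·m

γ = 1.26 × 9.81 = 12.3606 kN/m³.
With the apex down, the centroid sits h/3 = 0.82/3 = 0.273333 m below the base (the top edge), so the centroid depth is h_c = 4.9 + 0.273333 = 5.17333 m.
A = ½ × 2.46 × 0.82 = 1.0086 m².
Resultant F = γ·h_c·A = 12.3606 × 5.17333 × 1.0086 = 64.4954 kN.
I_c = b·h³/36 = 2.46 × 0.82³/36 = 0.0376768 m⁴.
Centre of pressure: y_p = y_c + I_c/(y_c·A) = 5.17333 + 0.0376768/(5.17333 × 1.0086) = 5.17333 + 0.00722079 = 5.18055 m along the plane.
The resultant acts 0.273333 + 0.00722079 = 0.280554 m (along the plate) below the hinge at the top edge, so the moment about the hinge is M = F × 0.280554 = 64.4954 × 0.280554 = 18.0944 kN·m.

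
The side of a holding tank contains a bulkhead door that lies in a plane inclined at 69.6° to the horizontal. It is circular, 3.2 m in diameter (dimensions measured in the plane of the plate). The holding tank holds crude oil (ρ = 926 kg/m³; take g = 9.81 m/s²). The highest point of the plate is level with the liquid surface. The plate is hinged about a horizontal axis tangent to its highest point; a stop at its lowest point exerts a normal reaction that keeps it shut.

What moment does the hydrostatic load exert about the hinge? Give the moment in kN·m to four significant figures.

γ = ρg = 926 × 9.81 / 1000 = 9.08406 kN/m³.
Let θ = 69.6° be the plate's angle to the horizontal; measure y along the incline from where the plane meets the free surface. Vertical depth h = y·sinθ with sinθ = 0.937282.
The centroid is at the centre, 1.6 m below the top of the plate, so y_c = 1.6 m and h_c = 1.6 × 0.937282 = 1.49965 m.
A = π(1.6)² = 8.04248 m².
Resultant F = γ·h_c·A = 9.08406 × 1.49965 × 8.04248 = 109.562 kN.
I_c = πr⁴/4 = π × 1.6⁴/4 = 5.14719 m⁴.
Centre of pressure: y_p = y_c + I_c/(y_c·A) = 1.6 + 5.14719/(1.6 × 8.04248) = 1.6 + 0.4 = 2 m along the plane.
The resultant acts 1.6 + 0.4 = 2 m (along the plate) below the hinge at the top edge, so the moment about the hinge is M = F × 2 = 109.562 × 2 = 219.124 kN·m.

M ≈ 219.1 kN·m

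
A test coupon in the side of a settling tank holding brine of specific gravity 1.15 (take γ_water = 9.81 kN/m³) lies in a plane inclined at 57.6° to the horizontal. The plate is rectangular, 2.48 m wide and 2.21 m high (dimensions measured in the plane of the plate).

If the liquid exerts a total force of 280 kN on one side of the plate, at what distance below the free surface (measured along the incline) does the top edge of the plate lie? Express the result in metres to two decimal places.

γ = 1.15 × 9.81 = 11.2815 kN/m³.
A = 2.48 × 2.21 = 5.4808 m².
From F = γ·h_c·A, the centroid depth is h_c = 280/(11.2815 × 5.4808) = 4.52843 m.
Let θ = 57.6° be the plate's angle to the horizontal; measure y along the incline from where the plane meets the free surface. Vertical depth h = y·sinθ with sinθ = 0.844328.
Along the incline, y_c = h_c/sinθ = 4.52843/0.844328 = 5.36335 m.
The centroid lies 2.21/2 = 1.105 m below the top edge, so the top edge sits at y_top = 5.36335 − 1.105 = 4.25835 m along the incline.

y_top ≈ 4.26 m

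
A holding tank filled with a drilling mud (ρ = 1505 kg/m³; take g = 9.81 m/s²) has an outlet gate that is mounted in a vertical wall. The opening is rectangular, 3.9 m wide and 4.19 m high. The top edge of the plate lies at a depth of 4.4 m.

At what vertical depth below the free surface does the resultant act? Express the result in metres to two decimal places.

h_p = 6.72 m

γ = ρg = 1505 × 9.81 / 1000 = 14.76405 kN/m³.
The centroid lies 4.19/2 = 2.095 m below the top edge, so the centroid depth is h_c = 4.4 + 2.095 = 6.495 m.
A = 3.9 × 4.19 = 16.341 m².
Resultant F = γ·h_c·A = 14.76405 × 6.495 × 16.341 = 1566.98 kN.
I_c = b·h³/12 = 3.9 × 4.19³/12 = 23.907 m⁴.
Centre of pressure: y_p = y_c + I_c/(y_c·A) = 6.495 + 23.907/(6.495 × 16.341) = 6.495 + 0.225251 = 6.72025 m along the plane.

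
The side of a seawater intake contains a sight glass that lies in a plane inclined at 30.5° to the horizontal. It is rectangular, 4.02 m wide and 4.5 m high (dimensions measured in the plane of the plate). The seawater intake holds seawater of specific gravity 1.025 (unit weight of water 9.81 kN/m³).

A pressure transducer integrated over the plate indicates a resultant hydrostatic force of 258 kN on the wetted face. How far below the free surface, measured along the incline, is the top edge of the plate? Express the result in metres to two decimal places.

γ = 1.025 × 9.81 = 10.05525 kN/m³.
A = 4.02 × 4.5 = 18.09 m².
From F = γ·h_c·A, the centroid depth is h_c = 258/(10.05525 × 18.09) = 1.41837 m.
Let θ = 30.5° be the plate's angle to the horizontal; measure y along the incline from where the plane meets the free surface. Vertical depth h = y·sinθ with sinθ = 0.507538.
Along the incline, y_c = h_c/sinθ = 1.41837/0.507538 = 2.79461 m.
The centroid lies 4.5/2 = 2.25 m below the top edge, so the top edge sits at y_top = 2.79461 − 2.25 = 0.54461 m along the incline.

y_top ≈ 0.54 m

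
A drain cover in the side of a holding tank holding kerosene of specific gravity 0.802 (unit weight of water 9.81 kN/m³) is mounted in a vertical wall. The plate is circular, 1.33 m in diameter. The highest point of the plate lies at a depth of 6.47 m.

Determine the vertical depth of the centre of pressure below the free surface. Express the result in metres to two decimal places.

h_p = 7.15 m

γ = 0.802 × 9.81 = 7.86762 kN/m³.
The centroid is at the centre, 0.665 m below the top of the plate, so the centroid depth is h_c = 6.47 + 0.665 = 7.135 m.
A = π(0.665)² = 1.38929 m².
Resultant F = γ·h_c·A = 7.86762 × 7.135 × 1.38929 = 77.9884 kN.
I_c = πr⁴/4 = π × 0.665⁴/4 = 0.153595 m⁴.
Centre of pressure: y_p = y_c + I_c/(y_c·A) = 7.135 + 0.153595/(7.135 × 1.38929) = 7.135 + 0.015495 = 7.15049 m along the plane.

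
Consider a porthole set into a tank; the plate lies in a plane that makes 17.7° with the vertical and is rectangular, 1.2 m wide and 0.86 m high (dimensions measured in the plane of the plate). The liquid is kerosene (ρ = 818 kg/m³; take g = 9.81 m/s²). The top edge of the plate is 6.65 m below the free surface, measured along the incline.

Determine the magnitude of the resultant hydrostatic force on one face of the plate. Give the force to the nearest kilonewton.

F ≈ 56 kN

γ = ρg = 818 × 9.81 / 1000 = 8.02458 kN/m³.
The plate makes 17.7° with the vertical, i.e. θ = 90° − 17.7° = 72.3° to the horizontal. Measuring y along the incline from the free-surface line, vertical depth h = y·sinθ with sinθ = 0.952661.
The centroid lies 0.86/2 = 0.43 m below the top edge, so y_c = 6.65 + 0.43 = 7.08 m and h_c = 7.08 × 0.952661 = 6.74484 m.
A = 1.2 × 0.86 = 1.032 m².
Resultant F = γ·h_c·A = 8.02458 × 6.74484 × 1.032 = 55.8565 kN.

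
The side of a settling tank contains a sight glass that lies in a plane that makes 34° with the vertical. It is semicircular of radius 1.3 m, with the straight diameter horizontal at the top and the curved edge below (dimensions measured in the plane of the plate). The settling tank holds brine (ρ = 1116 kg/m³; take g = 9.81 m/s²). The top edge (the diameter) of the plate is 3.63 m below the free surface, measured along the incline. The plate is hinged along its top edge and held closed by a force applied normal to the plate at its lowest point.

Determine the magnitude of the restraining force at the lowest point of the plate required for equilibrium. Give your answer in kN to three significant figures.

γ = ρg = 1116 × 9.81 / 1000 = 10.94796 kN/m³.
The plate makes 34° with the vertical, i.e. θ = 90° − 34° = 56° to the horizontal. Measuring y along the incline from the free-surface line, vertical depth h = y·sinθ with sinθ = 0.829038.
The centroid of a semicircle lies 4r/(3π) = 0.551737 m from the diameter, here below the top edge, so y_c = 3.63 + 0.551737 = 4.18174 m and h_c = 4.18174 × 0.829038 = 3.46682 m.
A = πr²/2 = π × 1.3²/2 = 2.65465 m².
Resultant F = γ·h_c·A = 10.94796 × 3.46682 × 2.65465 = 100.756 kN.
I_c = (π/8 − 8/(9π))·r⁴ = 0.109757 × 1.3⁴ = 0.313477 m⁴.
Centre of pressure: y_p = y_c + I_c/(y_c·A) = 4.18174 + 0.313477/(4.18174 × 2.65465) = 4.18174 + 0.0282385 = 4.20998 m along the plane.
The resultant acts 0.551737 + 0.0282385 = 0.579975 m (along the plate) below the hinge at the top edge, so the moment about the hinge is M = F × 0.579975 = 100.756 × 0.579975 = 58.436 kN·m.
A normal force at the bottom, 1.3 m from the hinge, must supply this moment: P = 58.436/1.3 = 44.9508 kN.

P ≈ 45.0 kN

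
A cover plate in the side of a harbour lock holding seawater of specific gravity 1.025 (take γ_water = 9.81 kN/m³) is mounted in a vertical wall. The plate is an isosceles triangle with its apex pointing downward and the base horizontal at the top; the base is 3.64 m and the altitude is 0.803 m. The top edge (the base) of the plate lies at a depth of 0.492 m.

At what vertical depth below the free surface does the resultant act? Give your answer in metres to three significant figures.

γ = 1.025 × 9.81 = 10.05525 kN/m³.
With the apex down, the centroid sits h/3 = 0.803/3 = 0.267667 m below the base (the top edge), so the centroid depth is h_c = 0.492 + 0.267667 = 0.759667 m.
A = ½ × 3.64 × 0.803 = 1.46146 m².
Resultant F = γ·h_c·A = 10.05525 × 0.759667 × 1.46146 = 11.1636 kN.
I_c = b·h³/36 = 3.64 × 0.803³/36 = 0.0523535 m⁴.
Centre of pressure: y_p = y_c + I_c/(y_c·A) = 0.759667 + 0.0523535/(0.759667 × 1.46146) = 0.759667 + 0.0471558 = 0.806823 m along the plane.

h_p = 0.807 m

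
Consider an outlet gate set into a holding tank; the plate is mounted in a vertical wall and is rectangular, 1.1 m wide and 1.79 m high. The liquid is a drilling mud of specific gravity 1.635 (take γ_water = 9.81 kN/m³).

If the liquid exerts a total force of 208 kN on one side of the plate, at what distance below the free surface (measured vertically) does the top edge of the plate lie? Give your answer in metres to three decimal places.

γ = 1.635 × 9.81 = 16.03935 kN/m³.
A = 1.1 × 1.79 = 1.969 m².
From F = γ·h_c·A, the centroid depth is h_c = 208/(16.03935 × 1.969) = 6.58614 m.
The centroid lies 1.79/2 = 0.895 m below the top edge, so the top edge sits at h_top = 6.58614 − 0.895 = 5.69114 m below the surface.

d_top ≈ 5.691 m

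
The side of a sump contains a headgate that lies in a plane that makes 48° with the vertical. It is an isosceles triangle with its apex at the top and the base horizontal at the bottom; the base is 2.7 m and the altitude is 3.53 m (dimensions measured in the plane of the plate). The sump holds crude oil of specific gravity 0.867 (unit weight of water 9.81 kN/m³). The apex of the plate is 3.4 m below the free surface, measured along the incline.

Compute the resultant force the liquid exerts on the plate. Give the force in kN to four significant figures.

F ≈ 156.0 kN

γ = 0.867 × 9.81 = 8.50527 kN/m³.
The plate makes 48° with the vertical, i.e. θ = 90° − 48° = 42° to the horizontal. Measuring y along the incline from the free-surface line, vertical depth h = y·sinθ with sinθ = 0.669131.
With the apex up, the centroid sits 2h/3 = 2 × 3.53/3 = 2.35333 m below the apex, so y_c = 3.4 + 2.35333 = 5.75333 m and h_c = 5.75333 × 0.669131 = 3.84973 m.
A = ½ × 2.7 × 3.53 = 4.7655 m².
Resultant F = γ·h_c·A = 8.50527 × 3.84973 × 4.7655 = 156.037 kN.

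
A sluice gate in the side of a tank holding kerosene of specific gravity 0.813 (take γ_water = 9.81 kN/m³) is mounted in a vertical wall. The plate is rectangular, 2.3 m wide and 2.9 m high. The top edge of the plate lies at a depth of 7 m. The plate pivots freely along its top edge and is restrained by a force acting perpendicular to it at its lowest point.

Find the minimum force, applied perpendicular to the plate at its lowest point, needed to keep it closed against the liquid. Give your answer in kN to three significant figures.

γ = 0.813 × 9.81 = 7.97553 kN/m³.
The centroid lies 2.9/2 = 1.45 m below the top edge, so the centroid depth is h_c = 7 + 1.45 = 8.45 m.
A = 2.3 × 2.9 = 6.67 m².
Resultant F = γ·h_c·A = 7.97553 × 8.45 × 6.67 = 449.513 kN.
I_c = b·h³/12 = 2.3 × 2.9³/12 = 4.67456 m⁴.
Centre of pressure: y_p = y_c + I_c/(y_c·A) = 8.45 + 4.67456/(8.45 × 6.67) = 8.45 + 0.0829389 = 8.53294 m along the plane.
The resultant acts 1.45 + 0.0829389 = 1.53294 m (along the plate) below the hinge at the top edge, so the moment about the hinge is M = F × 1.53294 = 449.513 × 1.53294 = 689.076 kN·m.
A normal force at the bottom, 2.9 m from the hinge, must supply this moment: P = 689.076/2.9 = 237.612 kN.

P ≈ 238 kN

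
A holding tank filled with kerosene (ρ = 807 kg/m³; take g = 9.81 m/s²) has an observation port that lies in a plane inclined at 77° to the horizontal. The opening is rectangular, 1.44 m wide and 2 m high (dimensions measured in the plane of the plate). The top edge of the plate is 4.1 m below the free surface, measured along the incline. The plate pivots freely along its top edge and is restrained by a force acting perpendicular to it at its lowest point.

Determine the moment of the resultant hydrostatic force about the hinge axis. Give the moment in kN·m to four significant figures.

M ≈ 120.7 kN·m

γ = ρg = 807 × 9.81 / 1000 = 7.91667 kN/m³.
Let θ = 77° be the plate's angle to the horizontal; measure y along the incline from where the plane meets the free surface. Vertical depth h = y·sinθ with sinθ = 0.974370.
The centroid lies 2/2 = 1 m below the top edge, so y_c = 4.1 + 1 = 5.1 m and h_c = 5.1 × 0.974370 = 4.96929 m.
A = 1.44 × 2 = 2.88 m².
Resultant F = γ·h_c·A = 7.91667 × 4.96929 × 2.88 = 113.3 kN.
I_c = b·h³/12 = 1.44 × 2³/12 = 0.96 m⁴.
Centre of pressure: y_p = y_c + I_c/(y_c·A) = 5.1 + 0.96/(5.1 × 2.88) = 5.1 + 0.0653595 = 5.16536 m along the plane.
The resultant acts 1 + 0.0653595 = 1.06536 m (along the plate) below the hinge at the top edge, so the moment about the hinge is M = F × 1.06536 = 113.3 × 1.06536 = 120.705 kN·m.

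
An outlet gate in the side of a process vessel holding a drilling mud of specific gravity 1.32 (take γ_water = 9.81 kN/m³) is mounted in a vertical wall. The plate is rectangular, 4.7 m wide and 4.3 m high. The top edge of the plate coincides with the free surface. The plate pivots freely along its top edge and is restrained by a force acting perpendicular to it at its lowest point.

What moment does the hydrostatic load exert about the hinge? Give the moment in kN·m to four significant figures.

M ≈ 1613 kN·m

γ = 1.32 × 9.81 = 12.9492 kN/m³.
The centroid lies 4.3/2 = 2.15 m below the top edge, so the centroid depth is h_c = 2.15 m.
A = 4.7 × 4.3 = 20.21 m².
Resultant F = γ·h_c·A = 12.9492 × 2.15 × 20.21 = 562.662 kN.
I_c = b·h³/12 = 4.7 × 4.3³/12 = 31.1402 m⁴.
Centre of pressure: y_p = y_c + I_c/(y_c·A) = 2.15 + 31.1402/(2.15 × 20.21) = 2.15 + 0.716666 = 2.86667 m along the plane.
The resultant acts 2.15 + 0.716666 = 2.86667 m (along the plate) below the hinge at the top edge, so the moment about the hinge is M = F × 2.86667 = 562.662 × 2.86667 = 1612.97 kN·m.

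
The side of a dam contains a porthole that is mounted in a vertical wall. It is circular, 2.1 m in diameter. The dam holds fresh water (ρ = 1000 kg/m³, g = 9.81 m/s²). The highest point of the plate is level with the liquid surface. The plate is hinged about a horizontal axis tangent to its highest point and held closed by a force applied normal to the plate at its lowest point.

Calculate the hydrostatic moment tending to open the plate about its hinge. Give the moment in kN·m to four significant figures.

γ = ρg = 1000 × 9.81 = 9810 N/m³ = 9.81 kN/m³.
The centroid is at the centre, 1.05 m below the top of the plate, so the centroid depth is h_c = 1.05 m.
A = π(1.05)² = 3.46361 m².
Resultant F = γ·h_c·A = 9.81 × 1.05 × 3.46361 = 35.6769 kN.
I_c = πr⁴/4 = π × 1.05⁴/4 = 0.954656 m⁴.
Centre of pressure: y_p = y_c + I_c/(y_c·A) = 1.05 + 0.954656/(1.05 × 3.46361) = 1.05 + 0.2625 = 1.3125 m along the plane.
The resultant acts 1.05 + 0.2625 = 1.3125 m (along the plate) below the hinge at the top edge, so the moment about the hinge is M = F × 1.3125 = 35.6769 × 1.3125 = 46.8259 kN·m.

M ≈ 46.83 kN·m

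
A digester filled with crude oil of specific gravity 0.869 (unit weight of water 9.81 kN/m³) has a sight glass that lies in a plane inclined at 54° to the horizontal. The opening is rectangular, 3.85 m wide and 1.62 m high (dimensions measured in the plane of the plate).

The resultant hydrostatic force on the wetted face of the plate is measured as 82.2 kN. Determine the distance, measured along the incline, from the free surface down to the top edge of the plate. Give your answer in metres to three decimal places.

y_top ≈ 1.101 m

γ = 0.869 × 9.81 = 8.52489 kN/m³.
A = 3.85 × 1.62 = 6.237 m².
From F = γ·h_c·A, the centroid depth is h_c = 82.2/(8.52489 × 6.237) = 1.54599 m.
Let θ = 54° be the plate's angle to the horizontal; measure y along the incline from where the plane meets the free surface. Vertical depth h = y·sinθ with sinθ = 0.809017.
Along the incline, y_c = h_c/sinθ = 1.54599/0.809017 = 1.91095 m.
The centroid lies 1.62/2 = 0.81 m below the top edge, so the top edge sits at y_top = 1.91095 − 0.81 = 1.10095 m along the incline.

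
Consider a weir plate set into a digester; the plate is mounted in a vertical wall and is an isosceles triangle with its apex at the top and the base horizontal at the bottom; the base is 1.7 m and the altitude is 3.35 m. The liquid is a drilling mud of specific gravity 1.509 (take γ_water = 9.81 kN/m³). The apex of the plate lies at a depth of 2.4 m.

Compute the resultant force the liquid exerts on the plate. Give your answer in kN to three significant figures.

F ≈ 195 kN

γ = 1.509 × 9.81 = 14.80329 kN/m³.
With the apex up, the centroid sits 2h/3 = 2 × 3.35/3 = 2.23333 m below the apex, so the centroid depth is h_c = 2.4 + 2.23333 = 4.63333 m.
A = ½ × 1.7 × 3.35 = 2.8475 m².
Resultant F = γ·h_c·A = 14.80329 × 4.63333 × 2.8475 = 195.306 kN.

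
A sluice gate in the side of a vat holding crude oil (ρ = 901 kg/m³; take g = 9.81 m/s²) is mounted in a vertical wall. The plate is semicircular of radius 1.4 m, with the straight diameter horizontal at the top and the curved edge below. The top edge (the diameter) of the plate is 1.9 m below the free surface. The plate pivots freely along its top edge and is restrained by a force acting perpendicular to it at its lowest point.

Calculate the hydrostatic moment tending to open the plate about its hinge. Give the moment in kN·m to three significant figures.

γ = ρg = 901 × 9.81 / 1000 = 8.83881 kN/m³.
The centroid of a semicircle lies 4r/(3π) = 0.594178 m from the diameter, here below the top edge, so the centroid depth is h_c = 1.9 + 0.594178 = 2.49418 m.
A = πr²/2 = π × 1.4²/2 = 3.07876 m².
Resultant F = γ·h_c·A = 8.83881 × 2.49418 × 3.07876 = 67.8731 kN.
I_c = (π/8 − 8/(9π))·r⁴ = 0.109757 × 1.4⁴ = 0.421642 m⁴.
Centre of pressure: y_p = y_c + I_c/(y_c·A) = 2.49418 + 0.421642/(2.49418 × 3.07876) = 2.49418 + 0.0549086 = 2.54909 m along the plane.
The resultant acts 0.594178 + 0.0549086 = 0.649087 m (along the plate) below the hinge at the top edge, so the moment about the hinge is M = F × 0.649087 = 67.8731 × 0.649087 = 44.0555 kN·m.

M ≈ 44.1 kN·m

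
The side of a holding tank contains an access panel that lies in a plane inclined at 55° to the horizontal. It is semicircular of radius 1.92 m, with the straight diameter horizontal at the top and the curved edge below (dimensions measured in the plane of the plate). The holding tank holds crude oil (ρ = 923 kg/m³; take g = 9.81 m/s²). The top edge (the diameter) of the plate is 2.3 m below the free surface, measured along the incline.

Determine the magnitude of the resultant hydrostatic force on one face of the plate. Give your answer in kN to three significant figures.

F ≈ 134 kN

γ = ρg = 923 × 9.81 / 1000 = 9.05463 kN/m³.
Let θ = 55° be the plate's angle to the horizontal; measure y along the incline from where the plane meets the free surface. Vertical depth h = y·sinθ with sinθ = 0.819152.
The centroid of a semicircle lies 4r/(3π) = 0.814873 m from the diameter, here below the top edge, so y_c = 2.3 + 0.814873 = 3.11487 m and h_c = 3.11487 × 0.819152 = 2.55155 m.
A = πr²/2 = π × 1.92²/2 = 5.79058 m².
Resultant F = γ·h_c·A = 9.05463 × 2.55155 × 5.79058 = 133.782 kN.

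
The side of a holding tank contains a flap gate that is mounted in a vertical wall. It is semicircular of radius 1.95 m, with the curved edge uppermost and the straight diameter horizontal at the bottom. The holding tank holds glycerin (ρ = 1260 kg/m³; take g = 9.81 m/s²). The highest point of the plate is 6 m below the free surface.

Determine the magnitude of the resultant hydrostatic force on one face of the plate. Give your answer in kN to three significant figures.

F ≈ 526 kN

γ = ρg = 1260 × 9.81 / 1000 = 12.3606 kN/m³.
The centroid lies 4r/(3π) = 0.827606 m above the diameter, so r − 4r/(3π) = 1.95 − 0.827606 = 1.12239 m below the topmost point, so the centroid depth is h_c = 6 + 1.12239 = 7.12239 m.
A = πr²/2 = π × 1.95²/2 = 5.97295 m².
Resultant F = γ·h_c·A = 12.3606 × 7.12239 × 5.97295 = 525.841 kN.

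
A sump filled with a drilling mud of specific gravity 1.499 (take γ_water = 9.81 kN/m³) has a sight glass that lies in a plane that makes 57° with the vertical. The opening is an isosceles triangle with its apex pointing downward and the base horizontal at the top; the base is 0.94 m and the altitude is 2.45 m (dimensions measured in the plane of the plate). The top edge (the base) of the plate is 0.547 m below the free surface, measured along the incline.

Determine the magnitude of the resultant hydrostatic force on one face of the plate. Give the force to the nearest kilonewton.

F ≈ 13 kN

γ = 1.499 × 9.81 = 14.70519 kN/m³.
The plate makes 57° with the vertical, i.e. θ = 90° − 57° = 33° to the horizontal. Measuring y along the incline from the free-surface line, vertical depth h = y·sinθ with sinθ = 0.544639.
With the apex down, the centroid sits h/3 = 2.45/3 = 0.816667 m below the base (the top edge), so y_c = 0.547 + 0.816667 = 1.36367 m and h_c = 1.36367 × 0.544639 = 0.742708 m.
A = ½ × 0.94 × 2.45 = 1.1515 m².
Resultant F = γ·h_c·A = 14.70519 × 0.742708 × 1.1515 = 12.5763 kN.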